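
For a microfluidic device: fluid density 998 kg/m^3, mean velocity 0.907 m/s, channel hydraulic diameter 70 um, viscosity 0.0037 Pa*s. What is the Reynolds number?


Step 1: Convert Dh to meters: Dh = 70e-6 m
Step 2: Re = rho * v * Dh / mu
Re = 998 * 0.907 * 70e-6 / 0.0037
Re = 17.125


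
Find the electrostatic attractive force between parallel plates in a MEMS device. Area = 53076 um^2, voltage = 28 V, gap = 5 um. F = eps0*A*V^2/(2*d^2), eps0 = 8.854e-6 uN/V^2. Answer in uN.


Step 1: Identify parameters.
eps0 = 8.854e-6 uN/V^2, A = 53076 um^2, V = 28 V, d = 5 um
Step 2: Compute V^2 = 28^2 = 784
Step 3: Compute d^2 = 5^2 = 25
Step 4: F = 0.5 * 8.854e-6 * 53076 * 784 / 25
F = 7.369 uN


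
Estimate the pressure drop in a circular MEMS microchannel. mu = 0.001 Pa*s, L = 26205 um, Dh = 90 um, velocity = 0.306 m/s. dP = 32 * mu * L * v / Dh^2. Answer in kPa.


Step 1: Convert to SI: L = 26205e-6 m, Dh = 90e-6 m
Step 2: dP = 32 * 0.001 * 26205e-6 * 0.306 / (90e-6)^2
Step 3: dP = 31678.93 Pa
Step 4: Convert to kPa: dP = 31.68 kPa


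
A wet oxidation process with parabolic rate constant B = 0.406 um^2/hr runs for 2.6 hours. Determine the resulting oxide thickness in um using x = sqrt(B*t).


Step 1: Compute B*t = 0.406 * 2.6 = 1.0556
Step 2: x = sqrt(1.0556)
x = 1.027 um


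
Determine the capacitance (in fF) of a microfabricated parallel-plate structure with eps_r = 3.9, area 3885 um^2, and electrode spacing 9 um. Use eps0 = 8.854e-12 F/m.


Step 1: Convert area to m^2: A = 3885e-12 m^2
Step 2: Convert gap to m: d = 9e-6 m
Step 3: C = eps0 * eps_r * A / d
C = 8.854e-12 * 3.9 * 3885e-12 / 9e-6
Step 4: Convert to fF (multiply by 1e15).
C = 14.91 fF


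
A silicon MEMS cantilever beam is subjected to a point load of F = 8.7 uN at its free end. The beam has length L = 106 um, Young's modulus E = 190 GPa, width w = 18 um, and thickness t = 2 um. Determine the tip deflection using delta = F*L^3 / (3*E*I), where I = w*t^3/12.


Step 1: Calculate the second moment of area.
I = w * t^3 / 12 = 18 * 2^3 / 12 = 12.0 um^4
Step 2: Convert E to consistent units (1 GPa = 1000 uN/um^2).
E = 190 GPa = 190000 uN/um^2
Step 3: Calculate tip deflection.
delta = F * L^3 / (3 * E * I)
delta = 8.7 * 106^3 / (3 * 190000 * 12.0)
delta = 1.5149 um


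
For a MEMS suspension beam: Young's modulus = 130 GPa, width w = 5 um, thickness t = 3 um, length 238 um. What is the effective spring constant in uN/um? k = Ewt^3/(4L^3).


Step 1: Convert E to consistent units (1 GPa = 1000 uN/um^2).
E = 130 GPa = 130000 uN/um^2
Step 2: Compute t^3 = 3^3 = 27
Step 3: Compute L^3 = 238^3 = 13481272
Step 4: k = 130000 * 5 * 27 / (4 * 13481272)
k = 0.3255 uN/um


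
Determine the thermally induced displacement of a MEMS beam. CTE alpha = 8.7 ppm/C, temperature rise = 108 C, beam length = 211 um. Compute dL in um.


Step 1: Convert CTE: alpha = 8.7 ppm/C = 8.7e-6 /C
Step 2: dL = 8.7e-6 * 108 * 211
dL = 0.1983 um


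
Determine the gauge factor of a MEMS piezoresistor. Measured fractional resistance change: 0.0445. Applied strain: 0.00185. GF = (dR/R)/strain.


Step 1: Identify values.
dR/R = 0.0445, strain = 0.00185
Step 2: GF = (dR/R) / strain = 0.0445 / 0.00185
GF = 24.1


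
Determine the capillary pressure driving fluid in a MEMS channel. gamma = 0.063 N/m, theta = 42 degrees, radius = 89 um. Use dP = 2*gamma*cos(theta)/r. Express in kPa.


Step 1: cos(42 deg) = 0.7431
Step 2: Convert r to m: r = 89e-6 m
Step 3: dP = 2 * 0.063 * 0.7431 / 89e-6 = 1052.0 Pa
Step 4: Convert Pa to kPa (divide by 1000).
dP = 1.05 kPa


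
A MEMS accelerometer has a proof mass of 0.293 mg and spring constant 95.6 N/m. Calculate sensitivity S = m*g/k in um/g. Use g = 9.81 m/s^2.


Step 1: Convert mass: m = 0.293 mg = 2.93e-07 kg
Step 2: S = m * g / k = 2.93e-07 * 9.81 / 95.6
Step 3: S = 3.01e-08 m/g
Step 4: Convert to um/g: S = 0.03 um/g


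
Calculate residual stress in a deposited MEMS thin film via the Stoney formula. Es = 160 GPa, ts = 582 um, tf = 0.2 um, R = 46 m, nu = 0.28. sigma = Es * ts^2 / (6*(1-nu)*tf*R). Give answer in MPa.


Step 1: Compute numerator: Es * ts^2 = 160 * 582^2 = 54195840 (GPa*um^2)
Step 2: Compute denominator (R in um): 6*(1-nu)*tf*R = 6*0.72*0.2*46e6 = 39744000.0 (um^2)
Step 3: sigma (GPa) = 54195840 / 39744000.0 = 1.363623e+00 GPa
Step 4: Convert to MPa (x1000): sigma = 1363.6 MPa


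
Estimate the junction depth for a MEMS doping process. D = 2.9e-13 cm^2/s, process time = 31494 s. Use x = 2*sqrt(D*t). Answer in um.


Step 1: Compute D*t = 2.9e-13 * 31494 = 9.13326e-09 cm^2
Step 2: sqrt(D*t) = 9.55681e-05 cm
Step 3: x = 2 * 9.55681e-05 cm = 1.911362e-04 cm
Step 4: Convert to um (1 cm = 1e4 um): x = 1.911 um


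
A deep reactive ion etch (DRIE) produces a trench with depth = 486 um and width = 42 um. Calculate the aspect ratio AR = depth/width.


Step 1: AR = depth / width
Step 2: AR = 486 / 42
AR = 11.6


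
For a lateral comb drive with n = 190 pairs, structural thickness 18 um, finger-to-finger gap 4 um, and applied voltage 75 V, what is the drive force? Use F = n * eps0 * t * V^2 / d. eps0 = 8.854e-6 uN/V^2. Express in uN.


Step 1: Parameters: n=190, eps0=8.854e-6 uN/V^2, t=18 um, V=75 V, d=4 um
Step 2: V^2 = 5625
Step 3: F = 190 * 8.854e-6 * 18 * 5625 / 4
F = 42.582 uN


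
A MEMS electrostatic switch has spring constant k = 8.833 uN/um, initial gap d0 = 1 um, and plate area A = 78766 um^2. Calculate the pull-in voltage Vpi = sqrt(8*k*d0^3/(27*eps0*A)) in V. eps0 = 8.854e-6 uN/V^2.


Step 1: Compute numerator: 8 * k * d0^3 = 8 * 8.833 * 1^3 = 70.664
Step 2: Compute denominator: 27 * eps0 * A = 27 * 8.854e-6 * 78766 = 18.829642
Step 3: Vpi = sqrt(70.664 / 18.829642)
Vpi = 1.94 V


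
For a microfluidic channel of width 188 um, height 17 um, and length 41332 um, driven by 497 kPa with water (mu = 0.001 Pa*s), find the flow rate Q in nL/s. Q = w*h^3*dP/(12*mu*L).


Step 1: Convert all dimensions to SI (meters).
w = 188e-6 m, h = 17e-6 m, L = 41332e-6 m, dP = 497e3 Pa
Step 2: Q = w * h^3 * dP / (12 * mu * L)
Q = 188e-6 * (17e-6)^3 * 497e3 / (12 * 0.001 * 41332e-6) = 9.2553604e-10 m^3/s
Step 3: Convert Q from m^3/s to nL/s (1 m^3 = 1e12 nL, so multiply by 1e12).
Q = 925.536 nL/s


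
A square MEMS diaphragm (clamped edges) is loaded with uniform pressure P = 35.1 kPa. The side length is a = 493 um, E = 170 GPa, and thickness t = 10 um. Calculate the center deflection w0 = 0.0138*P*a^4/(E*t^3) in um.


Step 1: Convert pressure to compatible units (E is in GPa, so P in GPa).
P = 35.1 kPa = 35.1e-6 GPa
Step 2: Compute numerator: 0.0138 * P * a^4.
a^4 = 493^4 = 59072816401
numerator = 0.0138 * 35.1e-6 * 59072816401 = 2.86137e+04
Step 3: Compute denominator: E * t^3 = 170 * 10^3 = 170000
Step 4: w0 = numerator / denominator = 2.86137e+04 / 170000 = 0.1683 um


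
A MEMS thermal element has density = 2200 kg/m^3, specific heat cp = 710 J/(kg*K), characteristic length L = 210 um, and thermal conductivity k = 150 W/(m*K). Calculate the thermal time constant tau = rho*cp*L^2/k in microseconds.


Step 1: Convert L to m: L = 210e-6 m
Step 2: L^2 = (210e-6)^2 = 4.41e-08 m^2
Step 3: tau = 2200 * 710 * 4.41e-08 / 150 = 4.59228e-04 s
Step 4: Convert to microseconds (multiply by 1e6).
tau = 459.228 us


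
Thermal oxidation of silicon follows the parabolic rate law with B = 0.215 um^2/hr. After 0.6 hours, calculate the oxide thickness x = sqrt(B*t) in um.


Step 1: Compute B*t = 0.215 * 0.6 = 0.129
Step 2: x = sqrt(0.129)
x = 0.359 um


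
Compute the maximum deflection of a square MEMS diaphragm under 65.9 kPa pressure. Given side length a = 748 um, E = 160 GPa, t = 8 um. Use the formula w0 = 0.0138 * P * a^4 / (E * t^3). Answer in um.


Step 1: Convert pressure to compatible units (E is in GPa, so P in GPa).
P = 65.9 kPa = 65.9e-6 GPa
Step 2: Compute numerator: 0.0138 * P * a^4.
a^4 = 748^4 = 313044726016
numerator = 0.0138 * 65.9e-6 * 313044726016 = 2.846891e+05
Step 3: Compute denominator: E * t^3 = 160 * 8^3 = 81920
Step 4: w0 = numerator / denominator = 2.846891e+05 / 81920 = 3.4752 um


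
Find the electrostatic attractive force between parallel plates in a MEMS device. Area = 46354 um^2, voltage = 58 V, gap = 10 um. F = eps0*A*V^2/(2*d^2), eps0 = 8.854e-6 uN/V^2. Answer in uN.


Step 1: Identify parameters.
eps0 = 8.854e-6 uN/V^2, A = 46354 um^2, V = 58 V, d = 10 um
Step 2: Compute V^2 = 58^2 = 3364
Step 3: Compute d^2 = 10^2 = 100
Step 4: F = 0.5 * 8.854e-6 * 46354 * 3364 / 100
F = 6.903 uN


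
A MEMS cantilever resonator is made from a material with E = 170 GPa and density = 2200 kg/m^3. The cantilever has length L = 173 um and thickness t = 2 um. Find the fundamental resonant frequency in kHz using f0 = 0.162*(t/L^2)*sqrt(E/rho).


Step 1: Convert units to SI.
t_SI = 2e-6 m, L_SI = 173e-6 m
Step 2: Calculate sqrt(E/rho).
sqrt(170e9 / 2200) = 8790.49 m/s
Step 3: Compute f0.
f0 = 0.162 * 2e-6 / (173e-6)^2 * 8790.49 = 95162.5 Hz = 95.16 kHz


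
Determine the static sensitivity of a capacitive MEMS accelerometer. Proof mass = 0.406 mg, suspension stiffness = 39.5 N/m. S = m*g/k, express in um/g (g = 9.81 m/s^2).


Step 1: Convert mass: m = 0.406 mg = 4.06e-07 kg
Step 2: S = m * g / k = 4.06e-07 * 9.81 / 39.5
Step 3: S = 1.01e-07 m/g
Step 4: Convert to um/g: S = 0.101 um/g


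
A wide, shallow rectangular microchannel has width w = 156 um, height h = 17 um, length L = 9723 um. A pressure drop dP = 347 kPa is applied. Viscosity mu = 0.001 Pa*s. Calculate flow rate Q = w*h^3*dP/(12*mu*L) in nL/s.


Step 1: Convert all dimensions to SI (meters).
w = 156e-6 m, h = 17e-6 m, L = 9723e-6 m, dP = 347e3 Pa
Step 2: Q = w * h^3 * dP / (12 * mu * L)
Q = 156e-6 * (17e-6)^3 * 347e3 / (12 * 0.001 * 9723e-6) = 2.2793935e-09 m^3/s
Step 3: Convert Q from m^3/s to nL/s (1 m^3 = 1e12 nL, so multiply by 1e12).
Q = 2279.393 nL/s


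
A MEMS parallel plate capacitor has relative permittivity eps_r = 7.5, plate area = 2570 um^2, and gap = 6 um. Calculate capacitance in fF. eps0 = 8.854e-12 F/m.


Step 1: Convert area to m^2: A = 2570e-12 m^2
Step 2: Convert gap to m: d = 6e-6 m
Step 3: C = eps0 * eps_r * A / d
C = 8.854e-12 * 7.5 * 2570e-12 / 6e-6
Step 4: Convert to fF (multiply by 1e15).
C = 28.44 fF


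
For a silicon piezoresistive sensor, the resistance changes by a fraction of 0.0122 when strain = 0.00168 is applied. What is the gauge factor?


Step 1: Identify values.
dR/R = 0.0122, strain = 0.00168
Step 2: GF = (dR/R) / strain = 0.0122 / 0.00168
GF = 7.3


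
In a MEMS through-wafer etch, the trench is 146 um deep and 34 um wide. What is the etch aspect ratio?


Step 1: AR = depth / width
Step 2: AR = 146 / 34
AR = 4.3


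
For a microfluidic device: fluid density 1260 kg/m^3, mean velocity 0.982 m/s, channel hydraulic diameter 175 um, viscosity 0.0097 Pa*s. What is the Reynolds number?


Step 1: Convert Dh to meters: Dh = 175e-6 m
Step 2: Re = rho * v * Dh / mu
Re = 1260 * 0.982 * 175e-6 / 0.0097
Re = 22.323


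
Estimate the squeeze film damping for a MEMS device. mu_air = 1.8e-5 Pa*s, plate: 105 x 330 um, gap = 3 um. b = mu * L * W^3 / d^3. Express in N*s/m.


Step 1: Convert to SI.
L = 105e-6 m, W = 330e-6 m, d = 3e-6 m
Step 2: W^3 = (330e-6)^3 = 3.59e-11 m^3
Step 3: d^3 = (3e-6)^3 = 2.70e-17 m^3
Step 4: b = 1.8e-5 * 105e-6 * 3.59e-11 / 2.70e-17
b = 2.52e-03 N*s/m


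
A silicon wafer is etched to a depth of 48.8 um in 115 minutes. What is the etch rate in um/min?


Step 1: Etch rate = depth / time
Step 2: rate = 48.8 / 115
rate = 0.424 um/min


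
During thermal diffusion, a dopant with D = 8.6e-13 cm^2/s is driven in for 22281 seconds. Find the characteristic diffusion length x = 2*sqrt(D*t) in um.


Step 1: Compute D*t = 8.6e-13 * 22281 = 1.916166e-08 cm^2
Step 2: sqrt(D*t) = 1.38426e-04 cm
Step 3: x = 2 * 1.38426e-04 cm = 2.76852e-04 cm
Step 4: Convert to um (1 cm = 1e4 um): x = 2.769 um


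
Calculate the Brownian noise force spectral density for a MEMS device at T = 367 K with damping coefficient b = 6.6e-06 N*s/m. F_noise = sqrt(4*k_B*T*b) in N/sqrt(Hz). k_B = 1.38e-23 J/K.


Step 1: Compute 4 * k_B * T * b
= 4 * 1.38e-23 * 367 * 6.6e-06
= 1.3371e-25 N^2/Hz
Step 2: F_noise = sqrt(1.3371e-25)
F_noise = 3.66e-13 N/sqrt(Hz)


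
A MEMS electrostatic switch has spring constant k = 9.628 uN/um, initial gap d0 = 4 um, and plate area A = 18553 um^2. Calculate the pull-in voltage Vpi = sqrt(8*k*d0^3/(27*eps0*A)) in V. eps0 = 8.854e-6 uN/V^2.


Step 1: Compute numerator: 8 * k * d0^3 = 8 * 9.628 * 4^3 = 4929.536
Step 2: Compute denominator: 27 * eps0 * A = 27 * 8.854e-6 * 18553 = 4.435243
Step 3: Vpi = sqrt(4929.536 / 4.435243)
Vpi = 33.34 V


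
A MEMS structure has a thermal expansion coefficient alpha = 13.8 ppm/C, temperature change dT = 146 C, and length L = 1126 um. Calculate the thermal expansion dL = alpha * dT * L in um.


Step 1: Convert CTE: alpha = 13.8 ppm/C = 13.8e-6 /C
Step 2: dL = 13.8e-6 * 146 * 1126
dL = 2.2687 um


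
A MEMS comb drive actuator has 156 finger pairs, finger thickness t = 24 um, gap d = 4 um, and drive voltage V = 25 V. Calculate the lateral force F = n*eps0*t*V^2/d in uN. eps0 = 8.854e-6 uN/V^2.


Step 1: Parameters: n=156, eps0=8.854e-6 uN/V^2, t=24 um, V=25 V, d=4 um
Step 2: V^2 = 625
Step 3: F = 156 * 8.854e-6 * 24 * 625 / 4
F = 5.18 uN


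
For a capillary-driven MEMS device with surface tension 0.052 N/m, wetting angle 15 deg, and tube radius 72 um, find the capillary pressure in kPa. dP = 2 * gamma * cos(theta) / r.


Step 1: cos(15 deg) = 0.9659
Step 2: Convert r to m: r = 72e-6 m
Step 3: dP = 2 * 0.052 * 0.9659 / 72e-6 = 1395.2 Pa
Step 4: Convert Pa to kPa (divide by 1000).
dP = 1.4 kPa


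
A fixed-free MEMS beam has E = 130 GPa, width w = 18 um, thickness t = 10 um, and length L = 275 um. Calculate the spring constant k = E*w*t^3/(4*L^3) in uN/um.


Step 1: Convert E to consistent units (1 GPa = 1000 uN/um^2).
E = 130 GPa = 130000 uN/um^2
Step 2: Compute t^3 = 10^3 = 1000
Step 3: Compute L^3 = 275^3 = 20796875
Step 4: k = 130000 * 18 * 1000 / (4 * 20796875)
k = 28.1292 uN/um


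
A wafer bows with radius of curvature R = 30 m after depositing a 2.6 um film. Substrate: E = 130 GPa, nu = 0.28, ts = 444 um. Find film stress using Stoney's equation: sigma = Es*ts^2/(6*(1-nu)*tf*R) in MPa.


Step 1: Compute numerator: Es * ts^2 = 130 * 444^2 = 25627680 (GPa*um^2)
Step 2: Compute denominator (R in um): 6*(1-nu)*tf*R = 6*0.72*2.6*30e6 = 336960000.0 (um^2)
Step 3: sigma (GPa) = 25627680 / 336960000.0 = 7.6056e-02 GPa
Step 4: Convert to MPa (x1000): sigma = 76.1 MPa


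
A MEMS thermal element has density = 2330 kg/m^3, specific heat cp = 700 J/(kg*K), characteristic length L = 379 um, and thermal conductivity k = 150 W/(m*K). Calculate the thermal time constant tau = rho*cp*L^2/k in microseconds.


Step 1: Convert L to m: L = 379e-6 m
Step 2: L^2 = (379e-6)^2 = 1.43641e-07 m^2
Step 3: tau = 2330 * 700 * 1.43641e-07 / 150 = 1.56185647e-03 s
Step 4: Convert to microseconds (multiply by 1e6).
tau = 1561.856 us


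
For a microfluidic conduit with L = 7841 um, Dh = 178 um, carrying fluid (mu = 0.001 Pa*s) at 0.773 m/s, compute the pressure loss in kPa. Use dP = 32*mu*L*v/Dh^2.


Step 1: Convert to SI: L = 7841e-6 m, Dh = 178e-6 m
Step 2: dP = 32 * 0.001 * 7841e-6 * 0.773 / (178e-6)^2
Step 3: dP = 6121.54 Pa
Step 4: Convert to kPa: dP = 6.12 kPa


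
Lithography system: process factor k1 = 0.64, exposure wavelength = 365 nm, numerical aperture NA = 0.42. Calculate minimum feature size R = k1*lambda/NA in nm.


Step 1: Identify values: k1 = 0.64, lambda = 365 nm, NA = 0.42
Step 2: R = k1 * lambda / NA
R = 0.64 * 365 / 0.42
R = 556.2 nm


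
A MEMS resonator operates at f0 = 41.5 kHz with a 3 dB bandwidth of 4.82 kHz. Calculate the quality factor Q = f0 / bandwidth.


Step 1: Q = f0 / bandwidth
Step 2: Q = 41.5 / 4.82
Q = 8.6


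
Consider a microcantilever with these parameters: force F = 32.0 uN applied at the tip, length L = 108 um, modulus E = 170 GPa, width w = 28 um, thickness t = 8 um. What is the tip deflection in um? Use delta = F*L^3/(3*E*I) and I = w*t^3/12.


Step 1: Calculate the second moment of area.
I = w * t^3 / 12 = 28 * 8^3 / 12 = 1194.6667 um^4
Step 2: Convert E to consistent units (1 GPa = 1000 uN/um^2).
E = 170 GPa = 170000 uN/um^2
Step 3: Calculate tip deflection.
delta = F * L^3 / (3 * E * I)
delta = 32.0 * 108^3 / (3 * 170000 * 1194.6667)
delta = 0.0662 um


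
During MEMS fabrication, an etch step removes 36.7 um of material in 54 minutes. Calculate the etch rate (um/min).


Step 1: Etch rate = depth / time
Step 2: rate = 36.7 / 54
rate = 0.68 um/min


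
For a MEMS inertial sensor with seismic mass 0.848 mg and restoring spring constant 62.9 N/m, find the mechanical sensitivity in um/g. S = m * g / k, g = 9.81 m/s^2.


Step 1: Convert mass: m = 0.848 mg = 8.48e-07 kg
Step 2: S = m * g / k = 8.48e-07 * 9.81 / 62.9
Step 3: S = 1.32e-07 m/g
Step 4: Convert to um/g: S = 0.132 um/g


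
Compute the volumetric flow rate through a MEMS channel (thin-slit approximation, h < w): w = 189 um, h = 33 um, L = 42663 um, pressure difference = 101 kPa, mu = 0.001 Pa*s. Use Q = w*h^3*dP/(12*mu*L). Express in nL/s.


Step 1: Convert all dimensions to SI (meters).
w = 189e-6 m, h = 33e-6 m, L = 42663e-6 m, dP = 101e3 Pa
Step 2: Q = w * h^3 * dP / (12 * mu * L)
Q = 189e-6 * (33e-6)^3 * 101e3 / (12 * 0.001 * 42663e-6) = 1.33996162e-09 m^3/s
Step 3: Convert Q from m^3/s to nL/s (1 m^3 = 1e12 nL, so multiply by 1e12).
Q = 1339.962 nL/s


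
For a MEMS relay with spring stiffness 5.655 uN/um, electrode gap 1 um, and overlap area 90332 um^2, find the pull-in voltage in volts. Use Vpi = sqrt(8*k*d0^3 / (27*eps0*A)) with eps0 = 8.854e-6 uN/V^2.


Step 1: Compute numerator: 8 * k * d0^3 = 8 * 5.655 * 1^3 = 45.24
Step 2: Compute denominator: 27 * eps0 * A = 27 * 8.854e-6 * 90332 = 21.594587
Step 3: Vpi = sqrt(45.24 / 21.594587)
Vpi = 1.45 V


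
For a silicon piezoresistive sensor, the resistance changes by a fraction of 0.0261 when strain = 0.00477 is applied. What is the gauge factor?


Step 1: Identify values.
dR/R = 0.0261, strain = 0.00477
Step 2: GF = (dR/R) / strain = 0.0261 / 0.00477
GF = 5.5


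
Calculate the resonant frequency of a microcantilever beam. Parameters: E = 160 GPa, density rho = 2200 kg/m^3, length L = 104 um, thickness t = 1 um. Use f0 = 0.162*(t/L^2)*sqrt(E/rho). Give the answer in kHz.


Step 1: Convert units to SI.
t_SI = 1e-6 m, L_SI = 104e-6 m
Step 2: Calculate sqrt(E/rho).
sqrt(160e9 / 2200) = 8528.03 m/s
Step 3: Compute f0.
f0 = 0.162 * 1e-6 / (104e-6)^2 * 8528.03 = 127731.2 Hz = 127.73 kHz


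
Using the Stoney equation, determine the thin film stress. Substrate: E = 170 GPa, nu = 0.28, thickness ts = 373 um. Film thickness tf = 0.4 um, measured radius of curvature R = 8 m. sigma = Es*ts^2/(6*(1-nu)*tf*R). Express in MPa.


Step 1: Compute numerator: Es * ts^2 = 170 * 373^2 = 23651930 (GPa*um^2)
Step 2: Compute denominator (R in um): 6*(1-nu)*tf*R = 6*0.72*0.4*8e6 = 13824000.0 (um^2)
Step 3: sigma (GPa) = 23651930 / 13824000.0 = 1.710932e+00 GPa
Step 4: Convert to MPa (x1000): sigma = 1710.9 MPa


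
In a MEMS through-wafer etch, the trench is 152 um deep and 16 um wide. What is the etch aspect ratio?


Step 1: AR = depth / width
Step 2: AR = 152 / 16
AR = 9.5


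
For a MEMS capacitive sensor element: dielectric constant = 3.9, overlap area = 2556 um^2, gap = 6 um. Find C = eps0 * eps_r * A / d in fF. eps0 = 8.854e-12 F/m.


Step 1: Convert area to m^2: A = 2556e-12 m^2
Step 2: Convert gap to m: d = 6e-6 m
Step 3: C = eps0 * eps_r * A / d
C = 8.854e-12 * 3.9 * 2556e-12 / 6e-6
Step 4: Convert to fF (multiply by 1e15).
C = 14.71 fF


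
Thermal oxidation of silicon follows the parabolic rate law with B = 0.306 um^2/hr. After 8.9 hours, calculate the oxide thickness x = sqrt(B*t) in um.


Step 1: Compute B*t = 0.306 * 8.9 = 2.7234
Step 2: x = sqrt(2.7234)
x = 1.65 um


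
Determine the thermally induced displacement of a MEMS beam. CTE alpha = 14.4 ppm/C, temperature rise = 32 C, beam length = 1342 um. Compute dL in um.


Step 1: Convert CTE: alpha = 14.4 ppm/C = 14.4e-6 /C
Step 2: dL = 14.4e-6 * 32 * 1342
dL = 0.6184 um


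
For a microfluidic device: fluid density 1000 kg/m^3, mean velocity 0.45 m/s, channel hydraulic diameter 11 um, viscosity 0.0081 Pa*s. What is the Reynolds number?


Step 1: Convert Dh to meters: Dh = 11e-6 m
Step 2: Re = rho * v * Dh / mu
Re = 1000 * 0.45 * 11e-6 / 0.0081
Re = 0.611


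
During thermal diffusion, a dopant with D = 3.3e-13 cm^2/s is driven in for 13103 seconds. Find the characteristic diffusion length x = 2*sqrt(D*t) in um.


Step 1: Compute D*t = 3.3e-13 * 13103 = 4.32399e-09 cm^2
Step 2: sqrt(D*t) = 6.57571e-05 cm
Step 3: x = 2 * 6.57571e-05 cm = 1.315142e-04 cm
Step 4: Convert to um (1 cm = 1e4 um): x = 1.315 um


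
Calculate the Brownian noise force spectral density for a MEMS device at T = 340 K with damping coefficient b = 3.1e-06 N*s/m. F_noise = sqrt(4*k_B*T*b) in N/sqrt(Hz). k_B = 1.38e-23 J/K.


Step 1: Compute 4 * k_B * T * b
= 4 * 1.38e-23 * 340 * 3.1e-06
= 5.8181e-26 N^2/Hz
Step 2: F_noise = sqrt(5.8181e-26)
F_noise = 2.41e-13 N/sqrt(Hz)


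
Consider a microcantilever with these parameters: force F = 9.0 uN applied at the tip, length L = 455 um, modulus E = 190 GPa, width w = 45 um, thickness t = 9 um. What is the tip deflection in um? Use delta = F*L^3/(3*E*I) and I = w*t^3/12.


Step 1: Calculate the second moment of area.
I = w * t^3 / 12 = 45 * 9^3 / 12 = 2733.75 um^4
Step 2: Convert E to consistent units (1 GPa = 1000 uN/um^2).
E = 190 GPa = 190000 uN/um^2
Step 3: Calculate tip deflection.
delta = F * L^3 / (3 * E * I)
delta = 9.0 * 455^3 / (3 * 190000 * 2733.75)
delta = 0.5441 um


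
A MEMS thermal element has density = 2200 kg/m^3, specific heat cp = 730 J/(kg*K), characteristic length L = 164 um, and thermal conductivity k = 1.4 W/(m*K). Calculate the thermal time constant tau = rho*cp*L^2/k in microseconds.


Step 1: Convert L to m: L = 164e-6 m
Step 2: L^2 = (164e-6)^2 = 2.6896e-08 m^2
Step 3: tau = 2200 * 730 * 2.6896e-08 / 1.4 = 3.085355429e-02 s
Step 4: Convert to microseconds (multiply by 1e6).
tau = 30853.554 us


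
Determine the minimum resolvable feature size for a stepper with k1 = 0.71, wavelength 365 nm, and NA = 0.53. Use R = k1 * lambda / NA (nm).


Step 1: Identify values: k1 = 0.71, lambda = 365 nm, NA = 0.53
Step 2: R = k1 * lambda / NA
R = 0.71 * 365 / 0.53
R = 489.0 nm


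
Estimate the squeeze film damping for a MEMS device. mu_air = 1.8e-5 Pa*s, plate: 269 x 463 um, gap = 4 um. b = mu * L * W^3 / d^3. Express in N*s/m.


Step 1: Convert to SI.
L = 269e-6 m, W = 463e-6 m, d = 4e-6 m
Step 2: W^3 = (463e-6)^3 = 9.93e-11 m^3
Step 3: d^3 = (4e-6)^3 = 6.40e-17 m^3
Step 4: b = 1.8e-5 * 269e-6 * 9.93e-11 / 6.40e-17
b = 7.51e-03 N*s/m


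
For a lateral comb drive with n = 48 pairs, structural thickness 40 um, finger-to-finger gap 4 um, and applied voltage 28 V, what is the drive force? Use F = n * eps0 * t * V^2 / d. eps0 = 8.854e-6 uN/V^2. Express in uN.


Step 1: Parameters: n=48, eps0=8.854e-6 uN/V^2, t=40 um, V=28 V, d=4 um
Step 2: V^2 = 784
Step 3: F = 48 * 8.854e-6 * 40 * 784 / 4
F = 3.332 uN


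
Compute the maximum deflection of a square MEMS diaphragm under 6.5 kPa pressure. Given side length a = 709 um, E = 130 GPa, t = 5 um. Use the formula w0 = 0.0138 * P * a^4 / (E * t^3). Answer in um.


Step 1: Convert pressure to compatible units (E is in GPa, so P in GPa).
P = 6.5 kPa = 6.5e-6 GPa
Step 2: Compute numerator: 0.0138 * P * a^4.
a^4 = 709^4 = 252688187761
numerator = 0.0138 * 6.5e-6 * 252688187761 = 2.266613e+04
Step 3: Compute denominator: E * t^3 = 130 * 5^3 = 16250
Step 4: w0 = numerator / denominator = 2.266613e+04 / 16250 = 1.3948 um


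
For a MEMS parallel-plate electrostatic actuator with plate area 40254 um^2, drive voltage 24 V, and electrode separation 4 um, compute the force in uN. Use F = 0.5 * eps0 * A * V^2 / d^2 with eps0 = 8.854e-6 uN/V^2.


Step 1: Identify parameters.
eps0 = 8.854e-6 uN/V^2, A = 40254 um^2, V = 24 V, d = 4 um
Step 2: Compute V^2 = 24^2 = 576
Step 3: Compute d^2 = 4^2 = 16
Step 4: F = 0.5 * 8.854e-6 * 40254 * 576 / 16
F = 6.415 uN


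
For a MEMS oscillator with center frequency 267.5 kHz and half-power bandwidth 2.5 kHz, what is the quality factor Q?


Step 1: Q = f0 / bandwidth
Step 2: Q = 267.5 / 2.5
Q = 107.0


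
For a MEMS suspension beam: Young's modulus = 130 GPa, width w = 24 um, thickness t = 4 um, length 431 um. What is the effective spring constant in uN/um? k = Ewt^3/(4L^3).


Step 1: Convert E to consistent units (1 GPa = 1000 uN/um^2).
E = 130 GPa = 130000 uN/um^2
Step 2: Compute t^3 = 4^3 = 64
Step 3: Compute L^3 = 431^3 = 80062991
Step 4: k = 130000 * 24 * 64 / (4 * 80062991)
k = 0.6235 uN/um


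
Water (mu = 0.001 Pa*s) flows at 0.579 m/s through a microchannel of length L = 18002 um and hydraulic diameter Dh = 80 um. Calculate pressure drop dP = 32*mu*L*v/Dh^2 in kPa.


Step 1: Convert to SI: L = 18002e-6 m, Dh = 80e-6 m
Step 2: dP = 32 * 0.001 * 18002e-6 * 0.579 / (80e-6)^2
Step 3: dP = 52115.79 Pa
Step 4: Convert to kPa: dP = 52.12 kPa


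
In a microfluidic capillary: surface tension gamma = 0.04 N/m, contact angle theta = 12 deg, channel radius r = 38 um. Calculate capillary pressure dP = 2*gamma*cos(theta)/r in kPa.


Step 1: cos(12 deg) = 0.9781
Step 2: Convert r to m: r = 38e-6 m
Step 3: dP = 2 * 0.04 * 0.9781 / 38e-6 = 2059.2 Pa
Step 4: Convert Pa to kPa (divide by 1000).
dP = 2.06 kPa


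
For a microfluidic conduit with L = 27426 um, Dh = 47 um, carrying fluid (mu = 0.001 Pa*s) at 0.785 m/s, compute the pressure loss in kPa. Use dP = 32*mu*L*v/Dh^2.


Step 1: Convert to SI: L = 27426e-6 m, Dh = 47e-6 m
Step 2: dP = 32 * 0.001 * 27426e-6 * 0.785 / (47e-6)^2
Step 3: dP = 311879.19 Pa
Step 4: Convert to kPa: dP = 311.88 kPa


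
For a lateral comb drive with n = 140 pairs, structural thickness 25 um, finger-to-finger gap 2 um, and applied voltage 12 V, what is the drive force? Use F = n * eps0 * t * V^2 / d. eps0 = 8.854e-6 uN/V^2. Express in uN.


Step 1: Parameters: n=140, eps0=8.854e-6 uN/V^2, t=25 um, V=12 V, d=2 um
Step 2: V^2 = 144
Step 3: F = 140 * 8.854e-6 * 25 * 144 / 2
F = 2.231 uN


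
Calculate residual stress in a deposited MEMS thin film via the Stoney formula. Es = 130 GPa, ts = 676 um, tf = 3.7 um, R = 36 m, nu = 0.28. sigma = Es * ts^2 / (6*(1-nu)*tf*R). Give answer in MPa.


Step 1: Compute numerator: Es * ts^2 = 130 * 676^2 = 59406880 (GPa*um^2)
Step 2: Compute denominator (R in um): 6*(1-nu)*tf*R = 6*0.72*3.7*36e6 = 575424000.0 (um^2)
Step 3: sigma (GPa) = 59406880 / 575424000.0 = 1.0324e-01 GPa
Step 4: Convert to MPa (x1000): sigma = 103.2 MPa


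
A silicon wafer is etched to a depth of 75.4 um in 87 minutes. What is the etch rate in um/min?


Step 1: Etch rate = depth / time
Step 2: rate = 75.4 / 87
rate = 0.867 um/min


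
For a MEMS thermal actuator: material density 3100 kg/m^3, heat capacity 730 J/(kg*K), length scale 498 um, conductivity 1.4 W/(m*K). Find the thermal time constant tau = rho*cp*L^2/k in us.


Step 1: Convert L to m: L = 498e-6 m
Step 2: L^2 = (498e-6)^2 = 2.48004e-07 m^2
Step 3: tau = 3100 * 730 * 2.48004e-07 / 1.4 = 4.0088075143e-01 s
Step 4: Convert to microseconds (multiply by 1e6).
tau = 400880.751 us


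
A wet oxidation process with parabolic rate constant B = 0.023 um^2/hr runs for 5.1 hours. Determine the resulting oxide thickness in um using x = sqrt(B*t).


Step 1: Compute B*t = 0.023 * 5.1 = 0.1173
Step 2: x = sqrt(0.1173)
x = 0.342 um


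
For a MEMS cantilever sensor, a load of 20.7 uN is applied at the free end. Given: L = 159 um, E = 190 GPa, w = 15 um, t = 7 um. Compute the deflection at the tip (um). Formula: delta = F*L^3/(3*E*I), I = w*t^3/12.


Step 1: Calculate the second moment of area.
I = w * t^3 / 12 = 15 * 7^3 / 12 = 428.75 um^4
Step 2: Convert E to consistent units (1 GPa = 1000 uN/um^2).
E = 190 GPa = 190000 uN/um^2
Step 3: Calculate tip deflection.
delta = F * L^3 / (3 * E * I)
delta = 20.7 * 159^3 / (3 * 190000 * 428.75)
delta = 0.3405 um


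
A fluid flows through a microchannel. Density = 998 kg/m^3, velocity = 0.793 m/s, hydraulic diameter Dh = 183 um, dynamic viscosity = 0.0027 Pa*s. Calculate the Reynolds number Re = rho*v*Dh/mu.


Step 1: Convert Dh to meters: Dh = 183e-6 m
Step 2: Re = rho * v * Dh / mu
Re = 998 * 0.793 * 183e-6 / 0.0027
Re = 53.64


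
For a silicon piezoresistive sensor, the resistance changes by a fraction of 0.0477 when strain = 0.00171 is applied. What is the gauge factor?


Step 1: Identify values.
dR/R = 0.0477, strain = 0.00171
Step 2: GF = (dR/R) / strain = 0.0477 / 0.00171
GF = 27.9


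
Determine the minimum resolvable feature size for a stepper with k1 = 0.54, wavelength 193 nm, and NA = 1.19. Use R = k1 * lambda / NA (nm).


Step 1: Identify values: k1 = 0.54, lambda = 193 nm, NA = 1.19
Step 2: R = k1 * lambda / NA
R = 0.54 * 193 / 1.19
R = 87.6 nm


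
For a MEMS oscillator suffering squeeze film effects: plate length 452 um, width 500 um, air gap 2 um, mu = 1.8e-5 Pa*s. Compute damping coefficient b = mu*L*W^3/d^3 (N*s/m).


Step 1: Convert to SI.
L = 452e-6 m, W = 500e-6 m, d = 2e-6 m
Step 2: W^3 = (500e-6)^3 = 1.25e-10 m^3
Step 3: d^3 = (2e-6)^3 = 8.00e-18 m^3
Step 4: b = 1.8e-5 * 452e-6 * 1.25e-10 / 8.00e-18
b = 1.27e-01 N*s/m


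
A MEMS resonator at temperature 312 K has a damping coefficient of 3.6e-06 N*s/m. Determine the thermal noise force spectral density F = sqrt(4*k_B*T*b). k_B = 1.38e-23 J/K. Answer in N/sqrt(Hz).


Step 1: Compute 4 * k_B * T * b
= 4 * 1.38e-23 * 312 * 3.6e-06
= 6.2001e-26 N^2/Hz
Step 2: F_noise = sqrt(6.2001e-26)
F_noise = 2.49e-13 N/sqrt(Hz)


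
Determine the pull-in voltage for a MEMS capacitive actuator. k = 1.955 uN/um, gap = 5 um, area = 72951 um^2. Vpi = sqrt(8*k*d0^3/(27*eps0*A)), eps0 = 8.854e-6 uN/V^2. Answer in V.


Step 1: Compute numerator: 8 * k * d0^3 = 8 * 1.955 * 5^3 = 1955.0
Step 2: Compute denominator: 27 * eps0 * A = 27 * 8.854e-6 * 72951 = 17.43952
Step 3: Vpi = sqrt(1955.0 / 17.43952)
Vpi = 10.59 V


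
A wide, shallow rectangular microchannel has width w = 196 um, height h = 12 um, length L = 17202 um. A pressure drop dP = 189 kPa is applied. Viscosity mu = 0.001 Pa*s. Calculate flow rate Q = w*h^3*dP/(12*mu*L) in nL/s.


Step 1: Convert all dimensions to SI (meters).
w = 196e-6 m, h = 12e-6 m, L = 17202e-6 m, dP = 189e3 Pa
Step 2: Q = w * h^3 * dP / (12 * mu * L)
Q = 196e-6 * (12e-6)^3 * 189e3 / (12 * 0.001 * 17202e-6) = 3.101e-10 m^3/s
Step 3: Convert Q from m^3/s to nL/s (1 m^3 = 1e12 nL, so multiply by 1e12).
Q = 310.1 nL/s


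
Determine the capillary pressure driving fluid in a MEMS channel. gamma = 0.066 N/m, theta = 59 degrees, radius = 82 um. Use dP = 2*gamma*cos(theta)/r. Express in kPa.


Step 1: cos(59 deg) = 0.515
Step 2: Convert r to m: r = 82e-6 m
Step 3: dP = 2 * 0.066 * 0.515 / 82e-6 = 829.0 Pa
Step 4: Convert Pa to kPa (divide by 1000).
dP = 0.83 kPa


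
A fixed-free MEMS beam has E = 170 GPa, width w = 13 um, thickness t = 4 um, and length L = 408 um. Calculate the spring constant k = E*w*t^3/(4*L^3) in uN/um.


Step 1: Convert E to consistent units (1 GPa = 1000 uN/um^2).
E = 170 GPa = 170000 uN/um^2
Step 2: Compute t^3 = 4^3 = 64
Step 3: Compute L^3 = 408^3 = 67917312
Step 4: k = 170000 * 13 * 64 / (4 * 67917312)
k = 0.5206 uN/um


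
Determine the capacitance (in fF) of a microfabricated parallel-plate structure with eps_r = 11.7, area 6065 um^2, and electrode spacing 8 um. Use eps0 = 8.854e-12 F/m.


Step 1: Convert area to m^2: A = 6065e-12 m^2
Step 2: Convert gap to m: d = 8e-6 m
Step 3: C = eps0 * eps_r * A / d
C = 8.854e-12 * 11.7 * 6065e-12 / 8e-6
Step 4: Convert to fF (multiply by 1e15).
C = 78.54 fF


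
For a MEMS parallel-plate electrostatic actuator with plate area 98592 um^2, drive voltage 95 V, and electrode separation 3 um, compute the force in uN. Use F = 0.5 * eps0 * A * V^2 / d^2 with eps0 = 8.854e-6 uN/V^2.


Step 1: Identify parameters.
eps0 = 8.854e-6 uN/V^2, A = 98592 um^2, V = 95 V, d = 3 um
Step 2: Compute V^2 = 95^2 = 9025
Step 3: Compute d^2 = 3^2 = 9
Step 4: F = 0.5 * 8.854e-6 * 98592 * 9025 / 9
F = 437.679 uN


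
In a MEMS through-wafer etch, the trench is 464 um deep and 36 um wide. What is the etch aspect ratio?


Step 1: AR = depth / width
Step 2: AR = 464 / 36
AR = 12.9


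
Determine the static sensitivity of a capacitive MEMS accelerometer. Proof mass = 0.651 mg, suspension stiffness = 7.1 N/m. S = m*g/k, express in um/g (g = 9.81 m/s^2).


Step 1: Convert mass: m = 0.651 mg = 6.51e-07 kg
Step 2: S = m * g / k = 6.51e-07 * 9.81 / 7.1
Step 3: S = 8.99e-07 m/g
Step 4: Convert to um/g: S = 0.899 um/g


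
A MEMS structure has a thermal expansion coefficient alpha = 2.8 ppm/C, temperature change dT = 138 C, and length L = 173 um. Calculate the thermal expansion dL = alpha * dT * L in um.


Step 1: Convert CTE: alpha = 2.8 ppm/C = 2.8e-6 /C
Step 2: dL = 2.8e-6 * 138 * 173
dL = 0.0668 um


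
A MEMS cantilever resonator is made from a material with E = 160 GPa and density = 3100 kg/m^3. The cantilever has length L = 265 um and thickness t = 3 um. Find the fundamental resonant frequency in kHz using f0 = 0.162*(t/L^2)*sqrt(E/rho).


Step 1: Convert units to SI.
t_SI = 3e-6 m, L_SI = 265e-6 m
Step 2: Calculate sqrt(E/rho).
sqrt(160e9 / 3100) = 7184.21 m/s
Step 3: Compute f0.
f0 = 0.162 * 3e-6 / (265e-6)^2 * 7184.21 = 49719.1 Hz = 49.72 kHz


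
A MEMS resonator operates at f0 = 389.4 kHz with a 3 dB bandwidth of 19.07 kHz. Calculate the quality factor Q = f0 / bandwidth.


Step 1: Q = f0 / bandwidth
Step 2: Q = 389.4 / 19.07
Q = 20.4


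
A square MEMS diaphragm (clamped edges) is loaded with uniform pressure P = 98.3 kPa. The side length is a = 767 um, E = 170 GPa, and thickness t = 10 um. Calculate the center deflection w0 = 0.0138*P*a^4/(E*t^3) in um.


Step 1: Convert pressure to compatible units (E is in GPa, so P in GPa).
P = 98.3 kPa = 98.3e-6 GPa
Step 2: Compute numerator: 0.0138 * P * a^4.
a^4 = 767^4 = 346083947521
numerator = 0.0138 * 98.3e-6 * 346083947521 = 4.694767e+05
Step 3: Compute denominator: E * t^3 = 170 * 10^3 = 170000
Step 4: w0 = numerator / denominator = 4.694767e+05 / 170000 = 2.7616 um


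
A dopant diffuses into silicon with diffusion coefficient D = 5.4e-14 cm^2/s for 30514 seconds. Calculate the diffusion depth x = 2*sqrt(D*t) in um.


Step 1: Compute D*t = 5.4e-14 * 30514 = 1.647756e-09 cm^2
Step 2: sqrt(D*t) = 4.0593e-05 cm
Step 3: x = 2 * 4.0593e-05 cm = 8.1186e-05 cm
Step 4: Convert to um (1 cm = 1e4 um): x = 0.812 um


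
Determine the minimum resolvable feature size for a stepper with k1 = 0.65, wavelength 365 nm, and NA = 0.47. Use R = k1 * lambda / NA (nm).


Step 1: Identify values: k1 = 0.65, lambda = 365 nm, NA = 0.47
Step 2: R = k1 * lambda / NA
R = 0.65 * 365 / 0.47
R = 504.8 nm


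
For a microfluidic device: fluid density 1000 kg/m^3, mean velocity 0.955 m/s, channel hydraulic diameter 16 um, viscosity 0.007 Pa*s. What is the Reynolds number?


Step 1: Convert Dh to meters: Dh = 16e-6 m
Step 2: Re = rho * v * Dh / mu
Re = 1000 * 0.955 * 16e-6 / 0.007
Re = 2.183


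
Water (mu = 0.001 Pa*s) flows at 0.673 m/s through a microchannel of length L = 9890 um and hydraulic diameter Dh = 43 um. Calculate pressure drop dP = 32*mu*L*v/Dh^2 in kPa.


Step 1: Convert to SI: L = 9890e-6 m, Dh = 43e-6 m
Step 2: dP = 32 * 0.001 * 9890e-6 * 0.673 / (43e-6)^2
Step 3: dP = 115192.56 Pa
Step 4: Convert to kPa: dP = 115.19 kPa


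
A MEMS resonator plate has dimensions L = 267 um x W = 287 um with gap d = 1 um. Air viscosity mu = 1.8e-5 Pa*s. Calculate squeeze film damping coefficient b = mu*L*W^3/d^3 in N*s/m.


Step 1: Convert to SI.
L = 267e-6 m, W = 287e-6 m, d = 1e-6 m
Step 2: W^3 = (287e-6)^3 = 2.36e-11 m^3
Step 3: d^3 = (1e-6)^3 = 1.00e-18 m^3
Step 4: b = 1.8e-5 * 267e-6 * 2.36e-11 / 1.00e-18
b = 1.14e-01 N*s/m


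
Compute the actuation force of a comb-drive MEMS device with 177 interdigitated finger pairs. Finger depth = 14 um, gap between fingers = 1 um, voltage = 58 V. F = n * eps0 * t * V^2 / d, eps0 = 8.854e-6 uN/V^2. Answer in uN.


Step 1: Parameters: n=177, eps0=8.854e-6 uN/V^2, t=14 um, V=58 V, d=1 um
Step 2: V^2 = 3364
Step 3: F = 177 * 8.854e-6 * 14 * 3364 / 1
F = 73.807 uN


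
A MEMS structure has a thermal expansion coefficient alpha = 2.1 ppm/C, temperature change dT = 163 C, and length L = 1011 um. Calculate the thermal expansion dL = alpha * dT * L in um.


Step 1: Convert CTE: alpha = 2.1 ppm/C = 2.1e-6 /C
Step 2: dL = 2.1e-6 * 163 * 1011
dL = 0.3461 um


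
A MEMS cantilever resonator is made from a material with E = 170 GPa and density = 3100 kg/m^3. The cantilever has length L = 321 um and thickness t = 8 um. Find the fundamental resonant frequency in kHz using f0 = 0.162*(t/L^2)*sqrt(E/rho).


Step 1: Convert units to SI.
t_SI = 8e-6 m, L_SI = 321e-6 m
Step 2: Calculate sqrt(E/rho).
sqrt(170e9 / 3100) = 7405.32 m/s
Step 3: Compute f0.
f0 = 0.162 * 8e-6 / (321e-6)^2 * 7405.32 = 93140.5 Hz = 93.14 kHz


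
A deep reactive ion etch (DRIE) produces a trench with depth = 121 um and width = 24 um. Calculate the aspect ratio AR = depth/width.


Step 1: AR = depth / width
Step 2: AR = 121 / 24
AR = 5.0


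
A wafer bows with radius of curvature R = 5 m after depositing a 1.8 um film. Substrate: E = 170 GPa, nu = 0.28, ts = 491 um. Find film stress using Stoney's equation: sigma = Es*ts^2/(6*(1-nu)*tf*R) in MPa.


Step 1: Compute numerator: Es * ts^2 = 170 * 491^2 = 40983770 (GPa*um^2)
Step 2: Compute denominator (R in um): 6*(1-nu)*tf*R = 6*0.72*1.8*5e6 = 38880000.0 (um^2)
Step 3: sigma (GPa) = 40983770 / 38880000.0 = 1.054109e+00 GPa
Step 4: Convert to MPa (x1000): sigma = 1054.1 MPa


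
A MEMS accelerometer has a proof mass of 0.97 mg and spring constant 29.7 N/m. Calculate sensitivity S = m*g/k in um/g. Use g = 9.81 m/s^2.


Step 1: Convert mass: m = 0.97 mg = 9.70e-07 kg
Step 2: S = m * g / k = 9.70e-07 * 9.81 / 29.7
Step 3: S = 3.20e-07 m/g
Step 4: Convert to um/g: S = 0.32 um/g


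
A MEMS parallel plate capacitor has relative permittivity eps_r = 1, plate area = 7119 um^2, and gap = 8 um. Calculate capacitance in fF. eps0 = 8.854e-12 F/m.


Step 1: Convert area to m^2: A = 7119e-12 m^2
Step 2: Convert gap to m: d = 8e-6 m
Step 3: C = eps0 * eps_r * A / d
C = 8.854e-12 * 1 * 7119e-12 / 8e-6
Step 4: Convert to fF (multiply by 1e15).
C = 7.88 fF


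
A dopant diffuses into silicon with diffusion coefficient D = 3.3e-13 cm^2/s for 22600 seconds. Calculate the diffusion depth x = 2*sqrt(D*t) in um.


Step 1: Compute D*t = 3.3e-13 * 22600 = 7.458e-09 cm^2
Step 2: sqrt(D*t) = 8.63597e-05 cm
Step 3: x = 2 * 8.63597e-05 cm = 1.727194e-04 cm
Step 4: Convert to um (1 cm = 1e4 um): x = 1.727 um


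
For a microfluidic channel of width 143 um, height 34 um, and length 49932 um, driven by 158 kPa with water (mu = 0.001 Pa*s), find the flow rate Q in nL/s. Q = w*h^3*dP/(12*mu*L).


Step 1: Convert all dimensions to SI (meters).
w = 143e-6 m, h = 34e-6 m, L = 49932e-6 m, dP = 158e3 Pa
Step 2: Q = w * h^3 * dP / (12 * mu * L)
Q = 143e-6 * (34e-6)^3 * 158e3 / (12 * 0.001 * 49932e-6) = 1.48207325e-09 m^3/s
Step 3: Convert Q from m^3/s to nL/s (1 m^3 = 1e12 nL, so multiply by 1e12).
Q = 1482.073 nL/s


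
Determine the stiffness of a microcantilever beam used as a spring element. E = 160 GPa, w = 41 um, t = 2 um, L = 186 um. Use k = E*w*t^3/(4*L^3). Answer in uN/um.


Step 1: Convert E to consistent units (1 GPa = 1000 uN/um^2).
E = 160 GPa = 160000 uN/um^2
Step 2: Compute t^3 = 2^3 = 8
Step 3: Compute L^3 = 186^3 = 6434856
Step 4: k = 160000 * 41 * 8 / (4 * 6434856)
k = 2.0389 uN/um


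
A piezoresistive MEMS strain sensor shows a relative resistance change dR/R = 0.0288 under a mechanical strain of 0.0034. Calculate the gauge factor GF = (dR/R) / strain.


Step 1: Identify values.
dR/R = 0.0288, strain = 0.0034
Step 2: GF = (dR/R) / strain = 0.0288 / 0.0034
GF = 8.5
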